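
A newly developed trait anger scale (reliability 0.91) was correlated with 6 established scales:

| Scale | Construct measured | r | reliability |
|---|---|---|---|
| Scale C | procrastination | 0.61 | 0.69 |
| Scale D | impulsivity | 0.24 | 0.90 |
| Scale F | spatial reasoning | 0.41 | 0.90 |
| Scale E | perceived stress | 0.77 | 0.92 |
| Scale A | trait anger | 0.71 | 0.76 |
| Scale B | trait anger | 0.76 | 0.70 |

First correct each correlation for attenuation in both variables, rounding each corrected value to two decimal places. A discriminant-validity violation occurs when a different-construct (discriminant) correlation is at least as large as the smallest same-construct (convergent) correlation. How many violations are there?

Disattenuated r (r / √(r_scale · r_new)):
  Scale C (disc): 0.61 / √(0.69·0.91) = 0.77
  Scale D (disc): 0.24 / √(0.90·0.91) = 0.27
  Scale F (disc): 0.41 / √(0.90·0.91) = 0.45
  Scale E (disc): 0.77 / √(0.92·0.91) = 0.84
  Scale A (conv): 0.71 / √(0.76·0.91) = 0.85
  Scale B (conv): 0.76 / √(0.70·0.91) = 0.95
Smallest convergent = 0.85. Discriminant values: 0.77, 0.27, 0.45, 0.84; count ≥ 0.85 → 0.

0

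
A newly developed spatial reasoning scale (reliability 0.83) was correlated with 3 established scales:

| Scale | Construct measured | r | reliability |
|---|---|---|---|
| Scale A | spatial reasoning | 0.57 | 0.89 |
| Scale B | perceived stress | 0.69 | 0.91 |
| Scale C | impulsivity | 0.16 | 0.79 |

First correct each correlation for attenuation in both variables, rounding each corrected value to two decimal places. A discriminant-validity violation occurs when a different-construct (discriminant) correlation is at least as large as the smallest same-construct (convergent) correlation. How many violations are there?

Disattenuated r (r / √(r_scale · r_new)):
  Scale A (conv): 0.57 / √(0.89·0.83) = 0.66
  Scale B (disc): 0.69 / √(0.91·0.83) = 0.79
  Scale C (disc): 0.16 / √(0.79·0.83) = 0.20
Smallest convergent = 0.66. Discriminant values: 0.79, 0.20; count ≥ 0.66 → 1.

1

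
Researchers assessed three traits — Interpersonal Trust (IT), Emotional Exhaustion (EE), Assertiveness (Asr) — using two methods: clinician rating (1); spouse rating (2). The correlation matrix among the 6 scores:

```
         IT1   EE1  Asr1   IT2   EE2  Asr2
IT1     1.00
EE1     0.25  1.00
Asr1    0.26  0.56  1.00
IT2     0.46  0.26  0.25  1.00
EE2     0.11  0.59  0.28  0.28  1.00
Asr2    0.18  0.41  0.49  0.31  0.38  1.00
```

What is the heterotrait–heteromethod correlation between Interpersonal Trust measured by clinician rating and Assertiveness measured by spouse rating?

Different traits and methods: r(IT1, Asr2) = 0.18.

0.18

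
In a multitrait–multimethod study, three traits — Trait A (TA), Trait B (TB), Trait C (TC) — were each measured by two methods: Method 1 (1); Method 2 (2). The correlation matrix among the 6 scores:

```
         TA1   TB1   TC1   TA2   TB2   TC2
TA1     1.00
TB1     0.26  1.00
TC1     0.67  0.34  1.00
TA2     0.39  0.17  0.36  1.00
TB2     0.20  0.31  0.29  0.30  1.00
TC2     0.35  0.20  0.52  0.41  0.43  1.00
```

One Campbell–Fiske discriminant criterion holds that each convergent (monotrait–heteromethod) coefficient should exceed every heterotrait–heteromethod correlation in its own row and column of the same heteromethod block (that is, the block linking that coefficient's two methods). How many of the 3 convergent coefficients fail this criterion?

Each convergent coefficient versus the relevant comparison correlations:
TA (methods 1·2): 0.39 vs {0.20, 0.17, 0.35, 0.36} → pass.
TB (methods 1·2): 0.31 vs {0.17, 0.20, 0.20, 0.29} → pass.
TC (methods 1·2): 0.52 vs {0.36, 0.35, 0.29, 0.20} → pass.
0 of 3 fail.

0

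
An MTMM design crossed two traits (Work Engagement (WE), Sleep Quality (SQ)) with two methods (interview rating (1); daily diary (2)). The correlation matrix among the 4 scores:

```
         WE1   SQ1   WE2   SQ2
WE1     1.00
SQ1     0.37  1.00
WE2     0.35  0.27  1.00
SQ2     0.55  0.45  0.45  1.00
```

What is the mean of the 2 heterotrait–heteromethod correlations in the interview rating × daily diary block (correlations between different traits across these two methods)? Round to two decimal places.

HTHM values (method 1 × method 2): 0.55, 0.27; mean = 0.82/2 = 0.41.

0.41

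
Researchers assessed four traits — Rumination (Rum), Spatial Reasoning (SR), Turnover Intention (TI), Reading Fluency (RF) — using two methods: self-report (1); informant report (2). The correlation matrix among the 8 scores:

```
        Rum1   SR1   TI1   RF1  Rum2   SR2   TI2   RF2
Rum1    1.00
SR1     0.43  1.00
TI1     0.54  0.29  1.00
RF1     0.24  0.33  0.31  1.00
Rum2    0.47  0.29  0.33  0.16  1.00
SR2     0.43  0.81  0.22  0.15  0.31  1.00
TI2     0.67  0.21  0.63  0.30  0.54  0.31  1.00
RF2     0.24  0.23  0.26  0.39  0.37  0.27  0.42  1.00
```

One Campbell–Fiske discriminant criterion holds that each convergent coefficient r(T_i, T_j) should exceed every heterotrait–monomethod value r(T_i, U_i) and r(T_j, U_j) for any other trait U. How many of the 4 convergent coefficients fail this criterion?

2

Each convergent coefficient versus the relevant comparison correlations:
Rum (methods 1·2): 0.47 vs {0.43, 0.31, 0.54, 0.54, 0.24, 0.37} → fail.
SR (methods 1·2): 0.81 vs {0.43, 0.31, 0.29, 0.31, 0.33, 0.27} → pass.
TI (methods 1·2): 0.63 vs {0.54, 0.54, 0.29, 0.31, 0.31, 0.42} → pass.
RF (methods 1·2): 0.39 vs {0.24, 0.37, 0.33, 0.27, 0.31, 0.42} → fail.
2 of 4 fail.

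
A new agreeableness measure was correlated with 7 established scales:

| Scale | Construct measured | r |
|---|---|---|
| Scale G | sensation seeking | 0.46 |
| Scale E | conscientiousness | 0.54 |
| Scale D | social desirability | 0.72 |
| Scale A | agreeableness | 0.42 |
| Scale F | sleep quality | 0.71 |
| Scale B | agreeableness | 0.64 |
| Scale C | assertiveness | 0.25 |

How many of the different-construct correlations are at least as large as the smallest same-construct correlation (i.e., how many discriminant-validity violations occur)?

4

Convergent (same construct = agreeableness): Scale A, Scale B.
Smallest convergent = 0.42. Discriminant values: 0.46, 0.54, 0.72, 0.71, 0.25; count ≥ 0.42 → 4.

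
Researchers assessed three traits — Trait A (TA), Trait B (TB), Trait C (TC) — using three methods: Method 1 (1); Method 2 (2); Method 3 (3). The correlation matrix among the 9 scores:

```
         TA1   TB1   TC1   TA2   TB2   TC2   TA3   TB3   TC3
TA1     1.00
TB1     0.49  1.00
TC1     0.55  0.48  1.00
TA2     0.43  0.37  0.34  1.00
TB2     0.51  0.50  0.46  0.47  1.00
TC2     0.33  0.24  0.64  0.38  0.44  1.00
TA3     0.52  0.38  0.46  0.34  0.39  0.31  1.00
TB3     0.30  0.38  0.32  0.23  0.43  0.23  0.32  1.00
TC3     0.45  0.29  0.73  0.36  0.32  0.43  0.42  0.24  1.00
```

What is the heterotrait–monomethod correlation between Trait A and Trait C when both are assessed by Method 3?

0.42

Different traits, same method: r(TA3, TC3) = 0.42.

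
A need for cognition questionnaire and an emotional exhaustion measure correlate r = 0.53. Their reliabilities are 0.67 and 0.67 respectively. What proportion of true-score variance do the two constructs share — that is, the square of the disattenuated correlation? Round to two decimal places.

0.63

Disattenuated r = 0.53 / √(0.67 × 0.67) = 0.53 / 0.6700 = 0.7910.
Shared true-score variance = 0.7910² = 0.6257 ≈ 0.63.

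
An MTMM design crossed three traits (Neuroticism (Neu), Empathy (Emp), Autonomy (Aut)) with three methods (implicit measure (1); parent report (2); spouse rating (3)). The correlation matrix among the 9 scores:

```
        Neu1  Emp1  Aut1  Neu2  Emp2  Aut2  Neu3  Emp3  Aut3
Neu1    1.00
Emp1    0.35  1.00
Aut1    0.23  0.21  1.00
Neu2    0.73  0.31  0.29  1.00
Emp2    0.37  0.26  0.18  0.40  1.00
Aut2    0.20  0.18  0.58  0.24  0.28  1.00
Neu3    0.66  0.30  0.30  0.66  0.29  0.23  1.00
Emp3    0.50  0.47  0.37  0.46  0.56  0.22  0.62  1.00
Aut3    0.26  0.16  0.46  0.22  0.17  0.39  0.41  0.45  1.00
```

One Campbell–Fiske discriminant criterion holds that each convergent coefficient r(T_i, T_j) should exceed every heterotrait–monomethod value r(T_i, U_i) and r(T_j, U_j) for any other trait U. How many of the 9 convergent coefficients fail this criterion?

Each convergent coefficient versus the relevant comparison correlations:
Neu (methods 1·2): 0.73 vs {0.35, 0.40, 0.23, 0.24} → pass.
Neu (methods 1·3): 0.66 vs {0.35, 0.62, 0.23, 0.41} → pass.
Neu (methods 2·3): 0.66 vs {0.40, 0.62, 0.24, 0.41} → pass.
Emp (methods 1·2): 0.26 vs {0.35, 0.40, 0.21, 0.28} → fail.
Emp (methods 1·3): 0.47 vs {0.35, 0.62, 0.21, 0.45} → fail.
Emp (methods 2·3): 0.56 vs {0.40, 0.62, 0.28, 0.45} → fail.
Aut (methods 1·2): 0.58 vs {0.23, 0.24, 0.21, 0.28} → pass.
Aut (methods 1·3): 0.46 vs {0.23, 0.41, 0.21, 0.45} → pass.
Aut (methods 2·3): 0.39 vs {0.24, 0.41, 0.28, 0.45} → fail.
4 of 9 fail.

4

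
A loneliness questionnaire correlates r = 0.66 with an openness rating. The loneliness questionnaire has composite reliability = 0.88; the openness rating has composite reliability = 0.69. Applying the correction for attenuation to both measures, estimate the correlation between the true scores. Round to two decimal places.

0.85

r_true = r_obs / √(r_xx · r_yy) = 0.66 / √(0.88 × 0.69) = 0.66 / √0.6072 = 0.66 / 0.7792 ≈ 0.85.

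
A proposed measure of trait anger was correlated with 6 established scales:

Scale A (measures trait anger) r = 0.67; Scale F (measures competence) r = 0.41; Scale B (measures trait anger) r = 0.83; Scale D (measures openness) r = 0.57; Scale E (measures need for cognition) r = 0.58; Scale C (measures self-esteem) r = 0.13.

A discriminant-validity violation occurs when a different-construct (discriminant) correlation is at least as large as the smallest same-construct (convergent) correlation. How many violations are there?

0

Convergent (same construct = trait anger): Scale A, Scale B.
Smallest convergent = 0.67. Discriminant values: 0.41, 0.57, 0.58, 0.13; count ≥ 0.67 → 0.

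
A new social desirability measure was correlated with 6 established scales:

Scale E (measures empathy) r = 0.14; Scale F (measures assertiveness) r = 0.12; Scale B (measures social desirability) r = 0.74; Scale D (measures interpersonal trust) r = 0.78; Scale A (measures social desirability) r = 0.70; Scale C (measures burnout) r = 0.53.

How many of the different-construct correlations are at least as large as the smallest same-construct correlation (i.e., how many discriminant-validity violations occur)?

Convergent (same construct = social desirability): Scale B, Scale A.
Smallest convergent = 0.70. Discriminant values: 0.14, 0.12, 0.78, 0.53; count ≥ 0.70 → 1.

1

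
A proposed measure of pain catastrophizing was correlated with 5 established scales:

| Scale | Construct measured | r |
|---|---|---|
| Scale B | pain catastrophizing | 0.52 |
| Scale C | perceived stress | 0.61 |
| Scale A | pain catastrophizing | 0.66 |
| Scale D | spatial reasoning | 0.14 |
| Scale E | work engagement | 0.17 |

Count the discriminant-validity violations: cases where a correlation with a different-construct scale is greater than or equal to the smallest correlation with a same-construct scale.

1

Convergent (same construct = pain catastrophizing): Scale B, Scale A.
Smallest convergent = 0.52. Discriminant values: 0.61, 0.14, 0.17; count ≥ 0.52 → 1.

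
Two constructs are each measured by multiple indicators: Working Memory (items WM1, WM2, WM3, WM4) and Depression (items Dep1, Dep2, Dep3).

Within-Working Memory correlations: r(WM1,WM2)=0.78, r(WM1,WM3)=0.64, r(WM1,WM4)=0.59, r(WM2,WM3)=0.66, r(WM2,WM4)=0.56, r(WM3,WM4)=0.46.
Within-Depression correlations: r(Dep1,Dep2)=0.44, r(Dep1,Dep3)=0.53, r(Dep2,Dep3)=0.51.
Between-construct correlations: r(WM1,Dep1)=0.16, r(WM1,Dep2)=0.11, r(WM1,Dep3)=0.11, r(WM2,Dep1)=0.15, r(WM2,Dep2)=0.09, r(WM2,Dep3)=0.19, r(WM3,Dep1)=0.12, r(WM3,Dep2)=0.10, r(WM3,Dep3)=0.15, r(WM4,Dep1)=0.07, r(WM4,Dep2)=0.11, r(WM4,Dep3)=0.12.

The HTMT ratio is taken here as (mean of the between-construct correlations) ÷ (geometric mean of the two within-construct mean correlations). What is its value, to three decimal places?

0.224

Mean heterotrait r = 1.48/12 = 0.1233.
Mean within-WM = 3.69/6 = 0.6150; mean within-Dep = 1.48/3 = 0.4933.
Geometric mean = √(0.6150 × 0.4933) = 0.5508.
HTMT = 0.1233 / 0.5508 = 0.224.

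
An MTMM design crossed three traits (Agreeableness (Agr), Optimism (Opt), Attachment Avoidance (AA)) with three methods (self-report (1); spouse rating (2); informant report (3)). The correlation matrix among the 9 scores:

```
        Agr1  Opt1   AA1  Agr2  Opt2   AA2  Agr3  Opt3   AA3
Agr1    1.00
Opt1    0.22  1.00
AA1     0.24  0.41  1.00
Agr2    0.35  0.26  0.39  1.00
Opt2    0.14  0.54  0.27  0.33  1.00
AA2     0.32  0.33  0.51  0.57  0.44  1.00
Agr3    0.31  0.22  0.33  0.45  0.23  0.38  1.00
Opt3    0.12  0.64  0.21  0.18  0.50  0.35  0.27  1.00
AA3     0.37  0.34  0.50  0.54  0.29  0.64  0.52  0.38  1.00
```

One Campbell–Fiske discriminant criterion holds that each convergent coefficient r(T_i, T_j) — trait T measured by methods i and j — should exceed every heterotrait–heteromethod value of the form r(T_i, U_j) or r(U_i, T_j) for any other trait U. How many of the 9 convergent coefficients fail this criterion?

Each convergent coefficient versus the relevant comparison correlations:
Agr (methods 1·2): 0.35 vs {0.14, 0.26, 0.32, 0.39} → fail.
Agr (methods 1·3): 0.31 vs {0.12, 0.22, 0.37, 0.33} → fail.
Agr (methods 2·3): 0.45 vs {0.18, 0.23, 0.54, 0.38} → fail.
Opt (methods 1·2): 0.54 vs {0.26, 0.14, 0.33, 0.27} → pass.
Opt (methods 1·3): 0.64 vs {0.22, 0.12, 0.34, 0.21} → pass.
Opt (methods 2·3): 0.50 vs {0.23, 0.18, 0.29, 0.35} → pass.
AA (methods 1·2): 0.51 vs {0.39, 0.32, 0.27, 0.33} → pass.
AA (methods 1·3): 0.50 vs {0.33, 0.37, 0.21, 0.34} → pass.
AA (methods 2·3): 0.64 vs {0.38, 0.54, 0.35, 0.29} → pass.
3 of 9 fail.

3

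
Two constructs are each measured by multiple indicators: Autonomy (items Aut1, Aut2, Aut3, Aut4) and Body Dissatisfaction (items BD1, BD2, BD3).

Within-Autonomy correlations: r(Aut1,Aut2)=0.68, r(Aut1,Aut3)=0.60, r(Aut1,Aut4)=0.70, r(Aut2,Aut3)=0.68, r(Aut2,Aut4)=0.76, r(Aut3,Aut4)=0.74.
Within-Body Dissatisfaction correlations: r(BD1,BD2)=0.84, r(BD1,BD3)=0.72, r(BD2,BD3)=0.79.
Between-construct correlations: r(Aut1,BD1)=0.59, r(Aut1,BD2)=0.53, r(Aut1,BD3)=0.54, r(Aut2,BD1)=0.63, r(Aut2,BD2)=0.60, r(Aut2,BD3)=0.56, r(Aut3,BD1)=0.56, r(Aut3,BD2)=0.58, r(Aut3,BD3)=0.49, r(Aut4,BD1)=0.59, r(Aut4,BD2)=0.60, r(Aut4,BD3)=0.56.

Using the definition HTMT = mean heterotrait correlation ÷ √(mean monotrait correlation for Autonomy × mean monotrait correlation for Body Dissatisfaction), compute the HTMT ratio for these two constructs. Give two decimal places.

Between-construct mean = 6.83/12 = 0.5692.
Mean within-Aut = 4.16/6 = 0.6933; mean within-BD = 2.35/3 = 0.7833.
Geometric mean = √(0.6933 × 0.7833) = 0.7369.
HTMT = 0.5692 / 0.7369 = 0.77.

0.77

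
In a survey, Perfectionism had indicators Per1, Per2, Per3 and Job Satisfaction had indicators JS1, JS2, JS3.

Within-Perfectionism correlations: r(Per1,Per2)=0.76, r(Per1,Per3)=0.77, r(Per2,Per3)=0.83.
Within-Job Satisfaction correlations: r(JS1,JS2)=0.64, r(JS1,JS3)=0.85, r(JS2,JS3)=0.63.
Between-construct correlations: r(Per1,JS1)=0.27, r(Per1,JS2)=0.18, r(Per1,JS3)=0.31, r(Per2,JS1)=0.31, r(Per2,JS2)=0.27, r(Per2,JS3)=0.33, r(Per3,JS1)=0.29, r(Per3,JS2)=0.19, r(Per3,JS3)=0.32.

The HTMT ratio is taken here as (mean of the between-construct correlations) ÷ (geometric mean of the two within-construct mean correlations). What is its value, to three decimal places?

Mean heterotrait r = 2.47/9 = 0.2744.
Mean within-Per = 2.36/3 = 0.7867; mean within-JS = 2.12/3 = 0.7067.
Geometric mean = √(0.7867 × 0.7067) = 0.7456.
HTMT = 0.2744 / 0.7456 = 0.368.

0.368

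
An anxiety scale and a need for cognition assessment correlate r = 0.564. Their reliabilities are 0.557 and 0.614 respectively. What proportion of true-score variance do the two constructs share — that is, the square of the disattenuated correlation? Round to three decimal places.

Disattenuated r = 0.564 / √(0.557 × 0.614) = 0.564 / 0.5848 = 0.9644.
Shared true-score variance = 0.9644² = 0.9301 ≈ 0.930.

0.930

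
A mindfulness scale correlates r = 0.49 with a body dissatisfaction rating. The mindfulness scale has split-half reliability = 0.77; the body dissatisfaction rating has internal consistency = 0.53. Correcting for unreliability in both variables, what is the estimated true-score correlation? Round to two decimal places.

r_true = r_obs / √(r_xx · r_yy) = 0.49 / √(0.77 × 0.53) = 0.49 / √0.4081 = 0.49 / 0.6388 ≈ 0.77.

0.77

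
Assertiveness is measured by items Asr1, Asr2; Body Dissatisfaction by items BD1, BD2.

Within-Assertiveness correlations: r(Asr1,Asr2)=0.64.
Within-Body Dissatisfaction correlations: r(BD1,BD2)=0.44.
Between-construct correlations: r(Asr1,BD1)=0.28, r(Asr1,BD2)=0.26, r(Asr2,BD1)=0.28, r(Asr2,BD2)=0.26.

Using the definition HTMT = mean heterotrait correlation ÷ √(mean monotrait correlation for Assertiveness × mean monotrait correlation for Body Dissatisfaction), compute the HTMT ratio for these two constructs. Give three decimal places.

0.509

Mean heterotrait r = 1.08/4 = 0.2700.
Mean within-Asr = 0.64/1 = 0.6400; mean within-BD = 0.44/1 = 0.4400.
Geometric mean = √(0.6400 × 0.4400) = 0.5307.
HTMT = 0.2700 / 0.5307 = 0.509.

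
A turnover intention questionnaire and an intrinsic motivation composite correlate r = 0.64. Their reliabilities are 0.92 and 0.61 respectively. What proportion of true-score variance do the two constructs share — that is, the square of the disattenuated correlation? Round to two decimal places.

0.73

Disattenuated r = 0.64 / √(0.92 × 0.61) = 0.64 / 0.7491 = 0.8544.
Shared true-score variance = 0.8544² = 0.7300 ≈ 0.73.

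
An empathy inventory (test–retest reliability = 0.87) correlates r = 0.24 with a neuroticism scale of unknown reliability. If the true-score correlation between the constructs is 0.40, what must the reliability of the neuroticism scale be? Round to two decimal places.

r_true = r_obs / √(r_xx · r_yy) ⇒ 0.40 = 0.24 / √(0.87 · r_yy).
√(0.87 · r_yy) = 0.24 / 0.40 = 0.6000; 0.87 · r_yy = 0.3600; r_yy = 0.3600 / 0.87 ≈ 0.41.

0.41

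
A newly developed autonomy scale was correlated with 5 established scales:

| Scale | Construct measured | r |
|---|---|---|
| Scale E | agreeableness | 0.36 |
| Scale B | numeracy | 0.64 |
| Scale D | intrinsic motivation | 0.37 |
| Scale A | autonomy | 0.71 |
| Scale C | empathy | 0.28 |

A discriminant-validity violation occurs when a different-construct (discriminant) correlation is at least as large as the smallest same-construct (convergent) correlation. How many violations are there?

Convergent (same construct = autonomy): Scale A.
Smallest convergent = 0.71. Discriminant values: 0.36, 0.64, 0.37, 0.28; count ≥ 0.71 → 0.

0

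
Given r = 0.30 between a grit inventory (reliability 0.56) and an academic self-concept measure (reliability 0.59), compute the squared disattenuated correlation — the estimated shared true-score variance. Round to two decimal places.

0.27

Disattenuated r = 0.30 / √(0.56 × 0.59) = 0.30 / 0.5748 = 0.5219.
Shared true-score variance = 0.5219² = 0.2724 ≈ 0.27.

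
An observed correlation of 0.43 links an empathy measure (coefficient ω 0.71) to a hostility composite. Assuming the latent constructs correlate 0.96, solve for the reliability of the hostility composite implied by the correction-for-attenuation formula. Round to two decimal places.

0.28

r_true = r_obs / √(r_xx · r_yy) ⇒ 0.96 = 0.43 / √(0.71 · r_yy).
√(0.71 · r_yy) = 0.43 / 0.96 = 0.4479; 0.71 · r_yy = 0.2006; r_yy = 0.2006 / 0.71 ≈ 0.28.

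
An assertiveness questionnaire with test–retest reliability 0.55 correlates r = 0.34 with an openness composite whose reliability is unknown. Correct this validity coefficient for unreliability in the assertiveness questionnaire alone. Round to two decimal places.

Single correction: r_c = r_obs / √r_xx = 0.34 / √0.55 = 0.34 / 0.7416 ≈ 0.46.

0.46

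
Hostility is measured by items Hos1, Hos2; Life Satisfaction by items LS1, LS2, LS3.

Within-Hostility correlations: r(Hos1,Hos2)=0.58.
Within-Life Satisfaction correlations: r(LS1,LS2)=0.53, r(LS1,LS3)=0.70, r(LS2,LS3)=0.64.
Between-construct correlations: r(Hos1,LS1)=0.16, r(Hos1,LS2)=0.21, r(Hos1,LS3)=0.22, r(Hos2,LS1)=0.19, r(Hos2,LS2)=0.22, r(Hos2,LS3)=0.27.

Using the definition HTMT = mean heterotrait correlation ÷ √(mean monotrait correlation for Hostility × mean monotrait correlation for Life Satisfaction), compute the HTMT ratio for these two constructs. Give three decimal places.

Mean heterotrait r = 1.27/6 = 0.2117.
Mean within-Hos = 0.58/1 = 0.5800; mean within-LS = 1.87/3 = 0.6233.
Geometric mean = √(0.5800 × 0.6233) = 0.6013.
HTMT = 0.2117 / 0.6013 = 0.352.

0.352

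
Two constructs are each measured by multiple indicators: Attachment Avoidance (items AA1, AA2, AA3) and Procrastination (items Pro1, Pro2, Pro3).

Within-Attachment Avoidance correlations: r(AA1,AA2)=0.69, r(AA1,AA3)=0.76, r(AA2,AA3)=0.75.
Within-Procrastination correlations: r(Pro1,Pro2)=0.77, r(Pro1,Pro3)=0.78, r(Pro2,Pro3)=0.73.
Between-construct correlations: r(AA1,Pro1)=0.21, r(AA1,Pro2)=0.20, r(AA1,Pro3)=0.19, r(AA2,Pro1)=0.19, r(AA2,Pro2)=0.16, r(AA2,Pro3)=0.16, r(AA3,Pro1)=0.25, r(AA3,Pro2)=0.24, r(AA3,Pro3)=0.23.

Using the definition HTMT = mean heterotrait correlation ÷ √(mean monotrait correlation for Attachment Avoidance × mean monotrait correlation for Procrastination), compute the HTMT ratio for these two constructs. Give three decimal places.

Between-construct mean = 1.83/9 = 0.2033.
Mean within-AA = 2.20/3 = 0.7333; mean within-Pro = 2.28/3 = 0.7600.
Geometric mean = √(0.7333 × 0.7600) = 0.7465.
HTMT = 0.2033 / 0.7465 = 0.272.

0.272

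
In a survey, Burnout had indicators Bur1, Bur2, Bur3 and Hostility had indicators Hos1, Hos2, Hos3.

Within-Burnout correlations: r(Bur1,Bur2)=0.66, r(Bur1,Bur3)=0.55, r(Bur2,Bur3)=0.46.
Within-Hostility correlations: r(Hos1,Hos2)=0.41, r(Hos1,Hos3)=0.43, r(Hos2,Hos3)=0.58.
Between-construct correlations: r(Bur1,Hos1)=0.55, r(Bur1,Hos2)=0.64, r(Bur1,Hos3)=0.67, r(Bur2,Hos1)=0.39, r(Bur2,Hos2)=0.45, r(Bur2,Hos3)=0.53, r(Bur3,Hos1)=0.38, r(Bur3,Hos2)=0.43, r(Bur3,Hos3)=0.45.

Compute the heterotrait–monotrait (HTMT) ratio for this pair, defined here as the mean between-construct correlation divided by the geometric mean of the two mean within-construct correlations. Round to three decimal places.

0.972

Mean between = 4.49/9 = 0.4989.
Mean within-Bur = 1.67/3 = 0.5567; mean within-Hos = 1.42/3 = 0.4733.
Geometric mean = √(0.5567 × 0.4733) = 0.5133.
HTMT = 0.4989 / 0.5133 = 0.972.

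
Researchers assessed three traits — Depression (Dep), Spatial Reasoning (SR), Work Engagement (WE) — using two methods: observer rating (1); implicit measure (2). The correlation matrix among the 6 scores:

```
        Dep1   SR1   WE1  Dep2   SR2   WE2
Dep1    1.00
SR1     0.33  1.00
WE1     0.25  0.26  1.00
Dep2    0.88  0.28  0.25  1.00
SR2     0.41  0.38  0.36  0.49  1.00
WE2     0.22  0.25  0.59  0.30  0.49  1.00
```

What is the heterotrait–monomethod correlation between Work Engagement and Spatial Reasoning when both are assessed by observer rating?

0.26

Different traits, same method: r(WE1, SR1) = 0.26.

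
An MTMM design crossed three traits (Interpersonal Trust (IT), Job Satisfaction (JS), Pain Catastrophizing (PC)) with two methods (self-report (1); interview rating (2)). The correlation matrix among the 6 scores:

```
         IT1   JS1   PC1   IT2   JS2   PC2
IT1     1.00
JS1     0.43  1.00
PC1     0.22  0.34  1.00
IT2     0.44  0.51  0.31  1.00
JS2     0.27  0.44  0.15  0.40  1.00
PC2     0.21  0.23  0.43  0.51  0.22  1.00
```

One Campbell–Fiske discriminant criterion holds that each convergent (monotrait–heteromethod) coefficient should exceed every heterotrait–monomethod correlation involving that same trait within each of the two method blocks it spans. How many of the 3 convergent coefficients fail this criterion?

2

Convergent coefficients and their comparison sets:
IT (methods 1·2): 0.44 vs {0.43, 0.40, 0.22, 0.51} → fail.
JS (methods 1·2): 0.44 vs {0.43, 0.40, 0.34, 0.22} → pass.
PC (methods 1·2): 0.43 vs {0.22, 0.51, 0.34, 0.22} → fail.
2 of 3 fail.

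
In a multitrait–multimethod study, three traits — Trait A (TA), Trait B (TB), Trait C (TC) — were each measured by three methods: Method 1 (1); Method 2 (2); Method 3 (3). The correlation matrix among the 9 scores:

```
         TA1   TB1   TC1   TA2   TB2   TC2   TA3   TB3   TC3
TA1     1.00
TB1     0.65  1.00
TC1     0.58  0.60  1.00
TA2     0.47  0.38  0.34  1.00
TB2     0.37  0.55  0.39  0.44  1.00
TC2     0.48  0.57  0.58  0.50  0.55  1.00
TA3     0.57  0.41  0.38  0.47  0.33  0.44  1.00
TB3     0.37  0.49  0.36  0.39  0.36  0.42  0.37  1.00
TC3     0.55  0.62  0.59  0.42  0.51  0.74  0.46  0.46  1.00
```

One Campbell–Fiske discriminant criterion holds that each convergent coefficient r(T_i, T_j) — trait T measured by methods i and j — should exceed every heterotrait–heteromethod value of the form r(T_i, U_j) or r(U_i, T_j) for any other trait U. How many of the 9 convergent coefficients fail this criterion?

5

Checking each validity diagonal entry against its comparison values:
TA (methods 1·2): 0.47 vs {0.37, 0.38, 0.48, 0.34} → fail.
TA (methods 1·3): 0.57 vs {0.37, 0.41, 0.55, 0.38} → pass.
TA (methods 2·3): 0.47 vs {0.39, 0.33, 0.42, 0.44} → pass.
TB (methods 1·2): 0.55 vs {0.38, 0.37, 0.57, 0.39} → fail.
TB (methods 1·3): 0.49 vs {0.41, 0.37, 0.62, 0.36} → fail.
TB (methods 2·3): 0.36 vs {0.33, 0.39, 0.51, 0.42} → fail.
TC (methods 1·2): 0.58 vs {0.34, 0.48, 0.39, 0.57} → pass.
TC (methods 1·3): 0.59 vs {0.38, 0.55, 0.36, 0.62} → fail.
TC (methods 2·3): 0.74 vs {0.44, 0.42, 0.42, 0.51} → pass.
5 of 9 fail.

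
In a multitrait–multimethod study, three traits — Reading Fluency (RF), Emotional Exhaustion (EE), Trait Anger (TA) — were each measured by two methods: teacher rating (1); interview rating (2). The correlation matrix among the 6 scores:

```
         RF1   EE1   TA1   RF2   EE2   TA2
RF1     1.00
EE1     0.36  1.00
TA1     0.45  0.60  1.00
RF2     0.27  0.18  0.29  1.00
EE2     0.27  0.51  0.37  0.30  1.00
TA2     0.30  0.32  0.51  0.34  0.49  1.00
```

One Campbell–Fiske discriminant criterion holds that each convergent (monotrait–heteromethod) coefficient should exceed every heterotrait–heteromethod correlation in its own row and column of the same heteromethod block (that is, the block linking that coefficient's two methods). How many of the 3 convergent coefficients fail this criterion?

Each convergent coefficient versus the relevant comparison correlations:
RF (methods 1·2): 0.27 vs {0.27, 0.18, 0.30, 0.29} → fail.
EE (methods 1·2): 0.51 vs {0.18, 0.27, 0.32, 0.37} → pass.
TA (methods 1·2): 0.51 vs {0.29, 0.30, 0.37, 0.32} → pass.
1 of 3 fail.

1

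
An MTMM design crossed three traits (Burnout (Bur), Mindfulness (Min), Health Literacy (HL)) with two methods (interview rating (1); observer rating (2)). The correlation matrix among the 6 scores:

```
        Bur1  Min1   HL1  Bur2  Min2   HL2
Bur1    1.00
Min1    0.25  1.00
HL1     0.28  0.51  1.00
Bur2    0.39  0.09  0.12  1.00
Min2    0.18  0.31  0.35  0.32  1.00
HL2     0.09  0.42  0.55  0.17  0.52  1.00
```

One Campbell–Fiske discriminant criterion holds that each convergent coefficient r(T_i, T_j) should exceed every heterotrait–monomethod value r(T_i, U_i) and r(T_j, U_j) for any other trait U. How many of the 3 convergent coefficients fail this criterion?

1

Convergent coefficients and their comparison sets:
Bur (methods 1·2): 0.39 vs {0.25, 0.32, 0.28, 0.17} → pass.
Min (methods 1·2): 0.31 vs {0.25, 0.32, 0.51, 0.52} → fail.
HL (methods 1·2): 0.55 vs {0.28, 0.17, 0.51, 0.52} → pass.
1 of 3 fail.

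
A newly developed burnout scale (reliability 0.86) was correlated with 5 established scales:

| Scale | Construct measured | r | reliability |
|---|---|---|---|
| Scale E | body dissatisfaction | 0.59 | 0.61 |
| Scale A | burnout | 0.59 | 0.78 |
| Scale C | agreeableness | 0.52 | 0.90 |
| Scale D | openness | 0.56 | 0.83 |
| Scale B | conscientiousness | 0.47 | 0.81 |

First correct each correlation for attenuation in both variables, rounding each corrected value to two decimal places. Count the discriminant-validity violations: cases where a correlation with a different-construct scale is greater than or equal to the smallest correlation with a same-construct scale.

Disattenuated r (r / √(r_scale · r_new)):
  Scale E (disc): 0.59 / √(0.61·0.86) = 0.81
  Scale A (conv): 0.59 / √(0.78·0.86) = 0.72
  Scale C (disc): 0.52 / √(0.90·0.86) = 0.59
  Scale D (disc): 0.56 / √(0.83·0.86) = 0.66
  Scale B (disc): 0.47 / √(0.81·0.86) = 0.56
Smallest convergent = 0.72. Discriminant values: 0.81, 0.59, 0.66, 0.56; count ≥ 0.72 → 1.

1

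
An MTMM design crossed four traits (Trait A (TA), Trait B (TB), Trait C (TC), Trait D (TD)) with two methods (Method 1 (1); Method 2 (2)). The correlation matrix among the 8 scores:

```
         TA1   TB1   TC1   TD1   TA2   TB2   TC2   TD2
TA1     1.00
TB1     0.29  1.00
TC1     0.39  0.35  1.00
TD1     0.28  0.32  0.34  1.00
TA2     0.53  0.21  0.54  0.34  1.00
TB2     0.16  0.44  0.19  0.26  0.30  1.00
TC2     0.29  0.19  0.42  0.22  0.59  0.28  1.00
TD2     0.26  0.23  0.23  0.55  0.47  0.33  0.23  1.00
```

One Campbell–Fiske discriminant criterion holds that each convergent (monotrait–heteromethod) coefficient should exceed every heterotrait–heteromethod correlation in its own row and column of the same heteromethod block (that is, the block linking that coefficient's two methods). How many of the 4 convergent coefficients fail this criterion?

2

Each convergent coefficient versus the relevant comparison correlations:
TA (methods 1·2): 0.53 vs {0.16, 0.21, 0.29, 0.54, 0.26, 0.34} → fail.
TB (methods 1·2): 0.44 vs {0.21, 0.16, 0.19, 0.19, 0.23, 0.26} → pass.
TC (methods 1·2): 0.42 vs {0.54, 0.29, 0.19, 0.19, 0.23, 0.22} → fail.
TD (methods 1·2): 0.55 vs {0.34, 0.26, 0.26, 0.23, 0.22, 0.23} → pass.
2 of 4 fail.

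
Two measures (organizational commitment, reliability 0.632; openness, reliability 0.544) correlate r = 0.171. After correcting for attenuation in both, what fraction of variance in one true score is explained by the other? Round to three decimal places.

Disattenuated r = 0.171 / √(0.632 × 0.544) = 0.171 / 0.5864 = 0.2916.
Shared true-score variance = 0.2916² = 0.0850 ≈ 0.085.

0.085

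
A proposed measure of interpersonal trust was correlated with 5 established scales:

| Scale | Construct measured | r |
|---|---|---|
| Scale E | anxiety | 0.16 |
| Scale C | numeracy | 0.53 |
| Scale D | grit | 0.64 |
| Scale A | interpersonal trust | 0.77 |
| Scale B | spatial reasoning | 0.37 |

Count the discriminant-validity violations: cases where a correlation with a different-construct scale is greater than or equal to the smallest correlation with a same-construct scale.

Convergent (same construct = interpersonal trust): Scale A.
Smallest convergent = 0.77. Discriminant values: 0.16, 0.53, 0.64, 0.37; count ≥ 0.77 → 0.

0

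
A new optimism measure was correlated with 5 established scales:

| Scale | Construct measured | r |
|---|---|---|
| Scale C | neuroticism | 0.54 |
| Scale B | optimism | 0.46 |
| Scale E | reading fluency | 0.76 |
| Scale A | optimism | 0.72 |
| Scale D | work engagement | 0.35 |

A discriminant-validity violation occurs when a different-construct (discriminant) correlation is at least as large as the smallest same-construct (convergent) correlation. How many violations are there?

2

Convergent (same construct = optimism): Scale B, Scale A.
Smallest convergent = 0.46. Discriminant values: 0.54, 0.76, 0.35; count ≥ 0.46 → 2.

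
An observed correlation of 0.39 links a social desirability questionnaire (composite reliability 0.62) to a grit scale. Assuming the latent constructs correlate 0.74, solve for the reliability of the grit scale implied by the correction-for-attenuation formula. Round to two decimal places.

r_true = r_obs / √(r_xx · r_yy) ⇒ 0.74 = 0.39 / √(0.62 · r_yy).
√(0.62 · r_yy) = 0.39 / 0.74 = 0.5270; 0.62 · r_yy = 0.2777; r_yy = 0.2777 / 0.62 ≈ 0.45.

0.45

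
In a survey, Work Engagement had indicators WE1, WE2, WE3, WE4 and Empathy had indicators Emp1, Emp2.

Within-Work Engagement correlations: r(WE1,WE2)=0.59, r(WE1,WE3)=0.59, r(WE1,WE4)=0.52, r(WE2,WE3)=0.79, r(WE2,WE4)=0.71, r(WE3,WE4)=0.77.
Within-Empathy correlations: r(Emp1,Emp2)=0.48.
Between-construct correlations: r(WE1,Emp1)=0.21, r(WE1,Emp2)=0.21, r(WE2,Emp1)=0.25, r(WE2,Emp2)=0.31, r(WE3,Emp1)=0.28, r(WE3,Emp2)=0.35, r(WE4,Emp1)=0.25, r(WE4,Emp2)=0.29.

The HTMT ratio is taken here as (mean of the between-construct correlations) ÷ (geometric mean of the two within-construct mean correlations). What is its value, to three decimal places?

0.477

Between-construct mean = 2.15/8 = 0.2688.
Mean within-WE = 3.97/6 = 0.6617; mean within-Emp = 0.48/1 = 0.4800.
Geometric mean = √(0.6617 × 0.4800) = 0.5636.
HTMT = 0.2688 / 0.5636 = 0.477.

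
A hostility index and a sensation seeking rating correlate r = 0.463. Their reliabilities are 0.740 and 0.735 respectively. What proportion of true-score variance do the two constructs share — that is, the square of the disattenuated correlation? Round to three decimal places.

0.394

Disattenuated r = 0.463 / √(0.740 × 0.735) = 0.463 / 0.7375 = 0.6278.
Shared true-score variance = 0.6278² = 0.3941 ≈ 0.394.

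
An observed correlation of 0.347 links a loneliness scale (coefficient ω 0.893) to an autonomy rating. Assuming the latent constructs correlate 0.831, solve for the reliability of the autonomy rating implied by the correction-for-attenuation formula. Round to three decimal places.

r_true = r_obs / √(r_xx · r_yy) ⇒ 0.831 = 0.347 / √(0.893 · r_yy).
√(0.893 · r_yy) = 0.347 / 0.831 = 0.4176; 0.893 · r_yy = 0.1744; r_yy = 0.1744 / 0.893 ≈ 0.195.

0.195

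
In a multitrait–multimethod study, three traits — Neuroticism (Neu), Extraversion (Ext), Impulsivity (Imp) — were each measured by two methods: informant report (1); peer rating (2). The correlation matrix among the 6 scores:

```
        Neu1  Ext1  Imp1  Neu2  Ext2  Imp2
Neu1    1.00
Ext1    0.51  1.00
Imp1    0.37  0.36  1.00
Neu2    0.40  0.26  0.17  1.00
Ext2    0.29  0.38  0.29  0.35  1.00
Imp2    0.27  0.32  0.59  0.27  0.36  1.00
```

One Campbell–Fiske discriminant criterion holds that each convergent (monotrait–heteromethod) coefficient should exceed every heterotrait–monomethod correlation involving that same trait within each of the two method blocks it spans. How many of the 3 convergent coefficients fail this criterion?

2

Checking each validity diagonal entry against its comparison values:
Neu (methods 1·2): 0.40 vs {0.51, 0.35, 0.37, 0.27} → fail.
Ext (methods 1·2): 0.38 vs {0.51, 0.35, 0.36, 0.36} → fail.
Imp (methods 1·2): 0.59 vs {0.37, 0.27, 0.36, 0.36} → pass.
2 of 3 fail.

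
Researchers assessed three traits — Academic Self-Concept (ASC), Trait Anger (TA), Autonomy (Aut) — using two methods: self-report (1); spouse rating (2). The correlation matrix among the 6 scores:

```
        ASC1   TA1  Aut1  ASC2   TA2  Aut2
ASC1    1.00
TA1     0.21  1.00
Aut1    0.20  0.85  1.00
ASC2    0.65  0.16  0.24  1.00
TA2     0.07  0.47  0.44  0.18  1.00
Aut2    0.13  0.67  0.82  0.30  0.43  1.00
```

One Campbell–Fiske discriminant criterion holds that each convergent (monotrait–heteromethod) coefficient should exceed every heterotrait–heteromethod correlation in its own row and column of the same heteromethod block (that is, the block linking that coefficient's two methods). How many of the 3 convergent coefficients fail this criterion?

1

Convergent coefficients and their comparison sets:
ASC (methods 1·2): 0.65 vs {0.07, 0.16, 0.13, 0.24} → pass.
TA (methods 1·2): 0.47 vs {0.16, 0.07, 0.67, 0.44} → fail.
Aut (methods 1·2): 0.82 vs {0.24, 0.13, 0.44, 0.67} → pass.
1 of 3 fail.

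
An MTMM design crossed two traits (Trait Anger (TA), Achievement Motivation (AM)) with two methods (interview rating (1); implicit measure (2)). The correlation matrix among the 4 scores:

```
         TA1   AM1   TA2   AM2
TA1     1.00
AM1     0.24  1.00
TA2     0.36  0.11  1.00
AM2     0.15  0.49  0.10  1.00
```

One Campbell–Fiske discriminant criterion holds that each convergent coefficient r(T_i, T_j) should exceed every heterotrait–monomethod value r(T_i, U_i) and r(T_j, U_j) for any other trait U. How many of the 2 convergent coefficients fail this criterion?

Convergent coefficients and their comparison sets:
TA (methods 1·2): 0.36 vs {0.24, 0.10} → pass.
AM (methods 1·2): 0.49 vs {0.24, 0.10} → pass.
0 of 2 fail.

0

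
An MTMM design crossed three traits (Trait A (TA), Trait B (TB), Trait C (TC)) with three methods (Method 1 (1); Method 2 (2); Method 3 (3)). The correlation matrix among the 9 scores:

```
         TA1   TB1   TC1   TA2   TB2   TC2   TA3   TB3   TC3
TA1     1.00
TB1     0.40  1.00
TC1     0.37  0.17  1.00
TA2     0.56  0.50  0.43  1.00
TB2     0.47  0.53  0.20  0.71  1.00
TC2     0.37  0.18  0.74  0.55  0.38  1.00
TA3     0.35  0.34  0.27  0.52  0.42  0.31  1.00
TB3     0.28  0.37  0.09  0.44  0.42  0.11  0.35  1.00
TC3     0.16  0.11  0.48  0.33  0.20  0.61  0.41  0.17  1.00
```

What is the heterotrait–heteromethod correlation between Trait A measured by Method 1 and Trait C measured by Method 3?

Different traits and methods: r(TA1, TC3) = 0.16.

0.16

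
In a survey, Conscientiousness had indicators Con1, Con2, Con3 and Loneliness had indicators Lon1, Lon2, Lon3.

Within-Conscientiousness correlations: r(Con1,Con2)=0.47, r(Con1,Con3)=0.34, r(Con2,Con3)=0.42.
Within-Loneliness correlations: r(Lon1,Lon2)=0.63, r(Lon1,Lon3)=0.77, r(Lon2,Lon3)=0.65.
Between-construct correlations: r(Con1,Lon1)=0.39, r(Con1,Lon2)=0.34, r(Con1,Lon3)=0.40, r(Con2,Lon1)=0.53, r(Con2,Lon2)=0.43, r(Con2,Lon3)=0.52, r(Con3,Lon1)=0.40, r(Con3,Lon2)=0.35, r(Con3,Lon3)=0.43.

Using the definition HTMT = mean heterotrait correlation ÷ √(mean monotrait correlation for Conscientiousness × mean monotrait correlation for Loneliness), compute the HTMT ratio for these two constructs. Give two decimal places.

Mean heterotrait r = 3.79/9 = 0.4211.
Mean within-Con = 1.23/3 = 0.4100; mean within-Lon = 2.05/3 = 0.6833.
Geometric mean = √(0.4100 × 0.6833) = 0.5293.
HTMT = 0.4211 / 0.5293 = 0.80.

0.80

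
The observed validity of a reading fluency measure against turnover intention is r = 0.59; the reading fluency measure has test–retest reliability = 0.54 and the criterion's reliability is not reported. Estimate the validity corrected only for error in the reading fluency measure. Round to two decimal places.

0.80

Single correction: r_c = r_obs / √r_xx = 0.59 / √0.54 = 0.59 / 0.7348 ≈ 0.80.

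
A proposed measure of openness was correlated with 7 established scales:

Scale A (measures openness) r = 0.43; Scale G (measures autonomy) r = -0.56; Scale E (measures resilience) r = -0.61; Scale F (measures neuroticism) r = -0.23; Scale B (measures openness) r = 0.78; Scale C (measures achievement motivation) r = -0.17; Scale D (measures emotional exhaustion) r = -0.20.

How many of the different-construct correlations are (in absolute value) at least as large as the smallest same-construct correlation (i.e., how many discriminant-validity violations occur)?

2

Convergent (same construct = openness): Scale A, Scale B.
Smallest convergent = 0.43. Discriminant |r|: 0.56, 0.61, 0.23, 0.17, 0.20; count ≥ 0.43 → 2.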